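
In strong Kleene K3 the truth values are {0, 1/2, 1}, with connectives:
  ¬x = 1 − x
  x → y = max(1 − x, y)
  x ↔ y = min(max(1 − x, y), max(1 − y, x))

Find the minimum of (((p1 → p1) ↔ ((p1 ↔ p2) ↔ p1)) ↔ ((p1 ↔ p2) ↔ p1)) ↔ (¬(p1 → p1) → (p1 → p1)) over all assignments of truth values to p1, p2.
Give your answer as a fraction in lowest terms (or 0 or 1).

1/2

Take p1 = 0, p2 = 1/2:
p1 → p1 = 0 → 0 = 1
p1 ↔ p2 = 0 ↔ 1/2 = 1/2
(p1 ↔ p2) ↔ p1 = 1/2 ↔ 0 = 1/2
(p1 → p1) ↔ ((p1 ↔ p2) ↔ p1) = 1 ↔ 1/2 = 1/2
p1 ↔ p2 = 0 ↔ 1/2 = 1/2
(p1 ↔ p2) ↔ p1 = 1/2 ↔ 0 = 1/2
((p1 → p1) ↔ ((p1 ↔ p2) ↔ p1)) ↔ ((p1 ↔ p2) ↔ p1) = 1/2 ↔ 1/2 = 1/2
p1 → p1 = 0 → 0 = 1
¬(p1 → p1) = ¬1 = 0
p1 → p1 = 0 → 0 = 1
¬(p1 → p1) → (p1 → p1) = 0 → 1 = 1
(((p1 → p1) ↔ ((p1 ↔ p2) ↔ p1)) ↔ ((p1 ↔ p2) ↔ p1)) ↔ (¬(p1 → p1) → (p1 → p1)) = 1/2 ↔ 1 = 1/2
No assignment yields a value below 1/2, so this is the minimum.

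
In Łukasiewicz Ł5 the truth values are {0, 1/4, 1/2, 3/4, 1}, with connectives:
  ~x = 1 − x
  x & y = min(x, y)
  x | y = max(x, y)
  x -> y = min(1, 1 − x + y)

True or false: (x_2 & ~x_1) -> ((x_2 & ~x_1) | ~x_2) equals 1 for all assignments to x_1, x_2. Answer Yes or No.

Yes

At x_1 = 3/4, x_2 = 1, for instance:
~x_1 = ~3/4 = 1/4
x_2 & ~x_1 = 1 & 1/4 = 1/4
~x_2 = ~1 = 0
(x_2 & ~x_1) | ~x_2 = 1/4 | 0 = 1/4
(x_2 & ~x_1) -> ((x_2 & ~x_1) | ~x_2) = 1/4 -> 1/4 = 1
and checking the remaining 24 assignments likewise gives ≥ 1 in every case.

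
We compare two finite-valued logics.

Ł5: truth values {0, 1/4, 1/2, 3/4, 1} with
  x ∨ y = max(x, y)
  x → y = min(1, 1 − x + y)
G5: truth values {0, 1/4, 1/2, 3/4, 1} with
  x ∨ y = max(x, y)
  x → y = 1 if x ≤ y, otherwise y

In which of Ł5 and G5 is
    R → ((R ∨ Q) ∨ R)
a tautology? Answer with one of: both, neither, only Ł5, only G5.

both

In Ł5: every assignment gives 1 — tautology.
In G5: every assignment gives 1 — tautology.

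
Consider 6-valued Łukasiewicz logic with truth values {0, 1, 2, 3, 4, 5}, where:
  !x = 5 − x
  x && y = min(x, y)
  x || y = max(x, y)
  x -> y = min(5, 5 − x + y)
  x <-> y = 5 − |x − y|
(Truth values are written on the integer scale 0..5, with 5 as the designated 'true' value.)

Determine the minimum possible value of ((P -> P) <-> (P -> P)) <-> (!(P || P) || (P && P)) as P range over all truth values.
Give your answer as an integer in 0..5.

Take P = 2:
P -> P = 2 -> 2 = 5
P -> P = 2 -> 2 = 5
(P -> P) <-> (P -> P) = 5 <-> 5 = 5
P || P = 2 || 2 = 2
!(P || P) = !2 = 3
P && P = 2 && 2 = 2
!(P || P) || (P && P) = 3 || 2 = 3
((P -> P) <-> (P -> P)) <-> (!(P || P) || (P && P)) = 5 <-> 3 = 3
No assignment yields a value below 3, so this is the minimum.

3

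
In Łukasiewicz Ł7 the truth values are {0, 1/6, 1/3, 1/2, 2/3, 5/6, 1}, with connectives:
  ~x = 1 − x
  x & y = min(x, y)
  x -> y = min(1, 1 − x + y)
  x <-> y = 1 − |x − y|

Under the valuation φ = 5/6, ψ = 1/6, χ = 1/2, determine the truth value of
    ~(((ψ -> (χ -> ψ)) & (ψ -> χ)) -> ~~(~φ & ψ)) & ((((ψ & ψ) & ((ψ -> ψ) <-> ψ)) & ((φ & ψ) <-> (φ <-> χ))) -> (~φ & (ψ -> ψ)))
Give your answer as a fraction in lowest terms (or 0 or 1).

χ -> ψ = 1/2 -> 1/6 = 2/3
ψ -> (χ -> ψ) = 1/6 -> 2/3 = 1
ψ -> χ = 1/6 -> 1/2 = 1
(ψ -> (χ -> ψ)) & (ψ -> χ) = 1 & 1 = 1
~φ = ~5/6 = 1/6
~φ & ψ = 1/6 & 1/6 = 1/6
~(~φ & ψ) = ~1/6 = 5/6
~~(~φ & ψ) = ~5/6 = 1/6
((ψ -> (χ -> ψ)) & (ψ -> χ)) -> ~~(~φ & ψ) = 1 -> 1/6 = 1/6
~(((ψ -> (χ -> ψ)) & (ψ -> χ)) -> ~~(~φ & ψ)) = ~1/6 = 5/6
ψ & ψ = 1/6 & 1/6 = 1/6
ψ -> ψ = 1/6 -> 1/6 = 1
(ψ -> ψ) <-> ψ = 1 <-> 1/6 = 1/6
(ψ & ψ) & ((ψ -> ψ) <-> ψ) = 1/6 & 1/6 = 1/6
φ & ψ = 5/6 & 1/6 = 1/6
φ <-> χ = 5/6 <-> 1/2 = 2/3
(φ & ψ) <-> (φ <-> χ) = 1/6 <-> 2/3 = 1/2
((ψ & ψ) & ((ψ -> ψ) <-> ψ)) & ((φ & ψ) <-> (φ <-> χ)) = 1/6 & 1/2 = 1/6
~φ = ~5/6 = 1/6
ψ -> ψ = 1/6 -> 1/6 = 1
~φ & (ψ -> ψ) = 1/6 & 1 = 1/6
(((ψ & ψ) & ((ψ -> ψ) <-> ψ)) & ((φ & ψ) <-> (φ <-> χ))) -> (~φ & (ψ -> ψ)) = 1/6 -> 1/6 = 1
~(((ψ -> (χ -> ψ)) & (ψ -> χ)) -> ~~(~φ & ψ)) & ((((ψ & ψ) & ((ψ -> ψ) <-> ψ)) & ((φ & ψ) <-> (φ <-> χ))) -> (~φ & (ψ -> ψ))) = 5/6 & 1 = 5/6

5/6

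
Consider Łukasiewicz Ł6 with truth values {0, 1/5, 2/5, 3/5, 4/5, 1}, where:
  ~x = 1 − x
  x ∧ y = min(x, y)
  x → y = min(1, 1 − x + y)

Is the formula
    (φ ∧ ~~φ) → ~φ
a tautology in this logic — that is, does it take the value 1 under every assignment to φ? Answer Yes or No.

Counterexample: take φ = 3/5.
~φ = ~3/5 = 2/5
~~φ = ~2/5 = 3/5
φ ∧ ~~φ = 3/5 ∧ 3/5 = 3/5
~φ = ~3/5 = 2/5
(φ ∧ ~~φ) → ~φ = 3/5 → 2/5 = 4/5
This gives 4/5 ≠ 1.

No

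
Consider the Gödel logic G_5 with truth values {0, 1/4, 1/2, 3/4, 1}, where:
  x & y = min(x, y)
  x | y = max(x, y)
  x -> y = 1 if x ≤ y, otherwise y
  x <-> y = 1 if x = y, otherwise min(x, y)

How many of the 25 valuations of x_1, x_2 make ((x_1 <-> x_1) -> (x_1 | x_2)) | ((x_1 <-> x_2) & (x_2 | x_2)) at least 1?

value 1: 9 assignments (counts)
value 3/4: 7 assignments
value 1/2: 5 assignments
value 1/4: 3 assignments
value 0: 1 assignment
So 9 of the 25 assignments meet the threshold.

9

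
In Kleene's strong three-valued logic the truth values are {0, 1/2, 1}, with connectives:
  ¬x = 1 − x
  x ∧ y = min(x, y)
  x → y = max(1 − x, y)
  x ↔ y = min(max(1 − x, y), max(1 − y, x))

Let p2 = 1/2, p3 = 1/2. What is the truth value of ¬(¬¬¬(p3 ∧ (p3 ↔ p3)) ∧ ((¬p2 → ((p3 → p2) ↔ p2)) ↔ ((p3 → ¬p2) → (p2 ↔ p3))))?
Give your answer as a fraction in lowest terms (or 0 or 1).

p3 ↔ p3 = 1/2 ↔ 1/2 = 1/2
p3 ∧ (p3 ↔ p3) = 1/2 ∧ 1/2 = 1/2
¬(p3 ∧ (p3 ↔ p3)) = ¬1/2 = 1/2
¬¬(p3 ∧ (p3 ↔ p3)) = ¬1/2 = 1/2
¬¬¬(p3 ∧ (p3 ↔ p3)) = ¬1/2 = 1/2
¬p2 = ¬1/2 = 1/2
p3 → p2 = 1/2 → 1/2 = 1/2
(p3 → p2) ↔ p2 = 1/2 ↔ 1/2 = 1/2
¬p2 → ((p3 → p2) ↔ p2) = 1/2 → 1/2 = 1/2
¬p2 = ¬1/2 = 1/2
p3 → ¬p2 = 1/2 → 1/2 = 1/2
p2 ↔ p3 = 1/2 ↔ 1/2 = 1/2
(p3 → ¬p2) → (p2 ↔ p3) = 1/2 → 1/2 = 1/2
(¬p2 → ((p3 → p2) ↔ p2)) ↔ ((p3 → ¬p2) → (p2 ↔ p3)) = 1/2 ↔ 1/2 = 1/2
¬¬¬(p3 ∧ (p3 ↔ p3)) ∧ ((¬p2 → ((p3 → p2) ↔ p2)) ↔ ((p3 → ¬p2) → (p2 ↔ p3))) = 1/2 ∧ 1/2 = 1/2
¬(¬¬¬(p3 ∧ (p3 ↔ p3)) ∧ ((¬p2 → ((p3 → p2) ↔ p2)) ↔ ((p3 → ¬p2) → (p2 ↔ p3)))) = ¬1/2 = 1/2

1/2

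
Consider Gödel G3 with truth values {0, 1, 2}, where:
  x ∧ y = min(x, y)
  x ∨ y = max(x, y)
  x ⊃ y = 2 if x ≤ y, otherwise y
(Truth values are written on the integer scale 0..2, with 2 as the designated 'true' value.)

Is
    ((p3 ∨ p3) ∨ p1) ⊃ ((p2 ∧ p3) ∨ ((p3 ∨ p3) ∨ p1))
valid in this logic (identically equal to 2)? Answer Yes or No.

Yes

At p1 = 0, p2 = 1, p3 = 2, for instance:
p3 ∨ p3 = 2 ∨ 2 = 2
(p3 ∨ p3) ∨ p1 = 2 ∨ 0 = 2
p2 ∧ p3 = 1 ∧ 2 = 1
(p2 ∧ p3) ∨ ((p3 ∨ p3) ∨ p1) = 1 ∨ 2 = 2
((p3 ∨ p3) ∨ p1) ⊃ ((p2 ∧ p3) ∨ ((p3 ∨ p3) ∨ p1)) = 2 ⊃ 2 = 2
and checking the remaining 26 assignments likewise gives ≥ 2 in every case.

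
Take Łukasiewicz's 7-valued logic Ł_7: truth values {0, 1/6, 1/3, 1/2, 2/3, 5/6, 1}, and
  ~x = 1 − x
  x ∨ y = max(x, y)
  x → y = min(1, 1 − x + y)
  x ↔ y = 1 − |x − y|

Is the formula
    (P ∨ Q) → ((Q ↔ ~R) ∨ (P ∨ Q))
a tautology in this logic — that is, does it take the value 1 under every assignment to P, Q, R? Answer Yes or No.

Yes

At P = 5/6, Q = 1/3, R = 1/6, for instance:
P ∨ Q = 5/6 ∨ 1/3 = 5/6
~R = ~1/6 = 5/6
Q ↔ ~R = 1/3 ↔ 5/6 = 1/2
(Q ↔ ~R) ∨ (P ∨ Q) = 1/2 ∨ 5/6 = 5/6
(P ∨ Q) → ((Q ↔ ~R) ∨ (P ∨ Q)) = 5/6 → 5/6 = 1
and checking the remaining 342 assignments likewise gives ≥ 1 in every case.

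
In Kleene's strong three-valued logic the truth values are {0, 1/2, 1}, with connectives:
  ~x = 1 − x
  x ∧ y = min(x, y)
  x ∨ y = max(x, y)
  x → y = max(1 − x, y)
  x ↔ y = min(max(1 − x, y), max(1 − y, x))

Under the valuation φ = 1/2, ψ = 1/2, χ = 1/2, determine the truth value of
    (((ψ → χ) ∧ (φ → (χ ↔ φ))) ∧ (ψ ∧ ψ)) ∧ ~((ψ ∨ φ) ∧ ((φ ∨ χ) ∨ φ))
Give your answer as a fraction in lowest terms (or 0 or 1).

1/2

ψ → χ = 1/2 → 1/2 = 1/2
χ ↔ φ = 1/2 ↔ 1/2 = 1/2
φ → (χ ↔ φ) = 1/2 → 1/2 = 1/2
(ψ → χ) ∧ (φ → (χ ↔ φ)) = 1/2 ∧ 1/2 = 1/2
ψ ∧ ψ = 1/2 ∧ 1/2 = 1/2
((ψ → χ) ∧ (φ → (χ ↔ φ))) ∧ (ψ ∧ ψ) = 1/2 ∧ 1/2 = 1/2
ψ ∨ φ = 1/2 ∨ 1/2 = 1/2
φ ∨ χ = 1/2 ∨ 1/2 = 1/2
(φ ∨ χ) ∨ φ = 1/2 ∨ 1/2 = 1/2
(ψ ∨ φ) ∧ ((φ ∨ χ) ∨ φ) = 1/2 ∧ 1/2 = 1/2
~((ψ ∨ φ) ∧ ((φ ∨ χ) ∨ φ)) = ~1/2 = 1/2
(((ψ → χ) ∧ (φ → (χ ↔ φ))) ∧ (ψ ∧ ψ)) ∧ ~((ψ ∨ φ) ∧ ((φ ∨ χ) ∨ φ)) = 1/2 ∧ 1/2 = 1/2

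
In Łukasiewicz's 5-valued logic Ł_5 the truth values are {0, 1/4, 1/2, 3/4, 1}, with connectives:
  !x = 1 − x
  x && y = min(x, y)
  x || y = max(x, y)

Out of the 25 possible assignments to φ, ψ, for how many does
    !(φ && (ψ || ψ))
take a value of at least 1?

value 1: 9 assignments (counts)
value 3/4: 7 assignments
value 1/2: 5 assignments
value 1/4: 3 assignments
value 0: 1 assignment
So 9 of the 25 assignments meet the threshold.

9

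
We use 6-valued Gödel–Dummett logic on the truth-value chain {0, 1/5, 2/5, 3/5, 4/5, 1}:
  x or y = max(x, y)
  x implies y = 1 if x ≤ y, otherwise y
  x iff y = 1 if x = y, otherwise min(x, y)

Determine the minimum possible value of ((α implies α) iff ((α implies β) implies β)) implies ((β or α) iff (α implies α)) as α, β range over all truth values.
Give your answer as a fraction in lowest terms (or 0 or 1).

1/5

Take α = 1/5, β = 0:
α implies α = 1/5 implies 1/5 = 1
α implies β = 1/5 implies 0 = 0
(α implies β) implies β = 0 implies 0 = 1
(α implies α) iff ((α implies β) implies β) = 1 iff 1 = 1
β or α = 0 or 1/5 = 1/5
α implies α = 1/5 implies 1/5 = 1
(β or α) iff (α implies α) = 1/5 iff 1 = 1/5
((α implies α) iff ((α implies β) implies β)) implies ((β or α) iff (α implies α)) = 1 implies 1/5 = 1/5
No assignment yields a value below 1/5, so this is the minimum.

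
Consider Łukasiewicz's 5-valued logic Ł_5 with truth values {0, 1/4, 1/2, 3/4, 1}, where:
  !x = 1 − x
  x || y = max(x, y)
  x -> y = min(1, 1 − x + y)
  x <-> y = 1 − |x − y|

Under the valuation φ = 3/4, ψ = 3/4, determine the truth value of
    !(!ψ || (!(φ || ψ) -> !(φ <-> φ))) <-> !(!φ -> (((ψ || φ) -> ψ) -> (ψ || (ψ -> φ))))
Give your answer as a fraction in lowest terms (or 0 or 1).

!ψ = !3/4 = 1/4
φ || ψ = 3/4 || 3/4 = 3/4
!(φ || ψ) = !3/4 = 1/4
φ <-> φ = 3/4 <-> 3/4 = 1
!(φ <-> φ) = !1 = 0
!(φ || ψ) -> !(φ <-> φ) = 1/4 -> 0 = 3/4
!ψ || (!(φ || ψ) -> !(φ <-> φ)) = 1/4 || 3/4 = 3/4
!(!ψ || (!(φ || ψ) -> !(φ <-> φ))) = !3/4 = 1/4
!φ = !3/4 = 1/4
ψ || φ = 3/4 || 3/4 = 3/4
(ψ || φ) -> ψ = 3/4 -> 3/4 = 1
ψ -> φ = 3/4 -> 3/4 = 1
ψ || (ψ -> φ) = 3/4 || 1 = 1
((ψ || φ) -> ψ) -> (ψ || (ψ -> φ)) = 1 -> 1 = 1
!φ -> (((ψ || φ) -> ψ) -> (ψ || (ψ -> φ))) = 1/4 -> 1 = 1
!(!φ -> (((ψ || φ) -> ψ) -> (ψ || (ψ -> φ)))) = !1 = 0
!(!ψ || (!(φ || ψ) -> !(φ <-> φ))) <-> !(!φ -> (((ψ || φ) -> ψ) -> (ψ || (ψ -> φ)))) = 1/4 <-> 0 = 3/4

3/4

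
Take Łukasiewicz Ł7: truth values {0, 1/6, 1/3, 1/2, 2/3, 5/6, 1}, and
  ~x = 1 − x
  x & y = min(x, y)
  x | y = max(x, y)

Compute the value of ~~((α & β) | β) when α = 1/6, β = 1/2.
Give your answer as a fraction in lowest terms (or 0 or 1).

α & β = 1/6 & 1/2 = 1/6
(α & β) | β = 1/6 | 1/2 = 1/2
~((α & β) | β) = ~1/2 = 1/2
~~((α & β) | β) = ~1/2 = 1/2

1/2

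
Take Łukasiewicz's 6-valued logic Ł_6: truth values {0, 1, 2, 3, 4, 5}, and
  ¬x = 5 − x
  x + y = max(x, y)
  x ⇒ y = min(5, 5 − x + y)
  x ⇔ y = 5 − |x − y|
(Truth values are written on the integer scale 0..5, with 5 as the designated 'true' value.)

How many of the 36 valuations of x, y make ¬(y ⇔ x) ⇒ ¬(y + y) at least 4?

30

value 5: 27 assignments (counts)
value 4: 3 assignments (counts)
value 3: 2 assignments
value 2: 2 assignments
value 1: 1 assignment
value 0: 1 assignment
So 30 of the 36 assignments meet the threshold.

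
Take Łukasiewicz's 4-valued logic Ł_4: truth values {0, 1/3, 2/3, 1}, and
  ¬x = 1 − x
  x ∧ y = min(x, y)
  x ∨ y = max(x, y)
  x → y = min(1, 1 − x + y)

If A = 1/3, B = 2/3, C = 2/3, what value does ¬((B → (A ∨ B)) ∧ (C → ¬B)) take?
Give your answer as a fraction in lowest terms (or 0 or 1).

1/3

A ∨ B = 1/3 ∨ 2/3 = 2/3
B → (A ∨ B) = 2/3 → 2/3 = 1
¬B = ¬2/3 = 1/3
C → ¬B = 2/3 → 1/3 = 2/3
(B → (A ∨ B)) ∧ (C → ¬B) = 1 ∧ 2/3 = 2/3
¬((B → (A ∨ B)) ∧ (C → ¬B)) = ¬2/3 = 1/3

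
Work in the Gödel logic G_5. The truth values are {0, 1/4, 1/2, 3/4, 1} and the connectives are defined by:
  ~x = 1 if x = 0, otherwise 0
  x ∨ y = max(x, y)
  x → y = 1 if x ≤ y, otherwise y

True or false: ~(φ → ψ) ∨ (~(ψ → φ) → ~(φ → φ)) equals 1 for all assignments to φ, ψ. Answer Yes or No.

Counterexample: take φ = 0, ψ = 1/4.
φ → ψ = 0 → 1/4 = 1
~(φ → ψ) = ~1 = 0
ψ → φ = 1/4 → 0 = 0
~(ψ → φ) = ~0 = 1
φ → φ = 0 → 0 = 1
~(φ → φ) = ~1 = 0
~(ψ → φ) → ~(φ → φ) = 1 → 0 = 0
~(φ → ψ) ∨ (~(ψ → φ) → ~(φ → φ)) = 0 ∨ 0 = 0
This gives 0 ≠ 1.

No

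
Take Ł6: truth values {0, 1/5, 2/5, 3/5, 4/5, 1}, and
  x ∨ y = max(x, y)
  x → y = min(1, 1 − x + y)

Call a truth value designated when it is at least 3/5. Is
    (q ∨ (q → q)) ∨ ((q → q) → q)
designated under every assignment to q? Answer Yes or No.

q = 0 ↦ 1
q = 1/5 ↦ 1
q = 2/5 ↦ 1
q = 3/5 ↦ 1
q = 4/5 ↦ 1
q = 1 ↦ 1
Every assignment gives a value ≥ 3/5.

Yes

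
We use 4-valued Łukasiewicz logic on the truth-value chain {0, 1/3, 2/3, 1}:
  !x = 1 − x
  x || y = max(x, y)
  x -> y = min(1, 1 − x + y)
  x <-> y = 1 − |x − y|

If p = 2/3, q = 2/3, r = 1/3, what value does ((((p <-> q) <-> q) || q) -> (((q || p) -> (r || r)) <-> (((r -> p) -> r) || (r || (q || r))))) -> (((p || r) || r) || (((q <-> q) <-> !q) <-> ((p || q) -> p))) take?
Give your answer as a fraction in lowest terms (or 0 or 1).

p <-> q = 2/3 <-> 2/3 = 1
(p <-> q) <-> q = 1 <-> 2/3 = 2/3
((p <-> q) <-> q) || q = 2/3 || 2/3 = 2/3
q || p = 2/3 || 2/3 = 2/3
r || r = 1/3 || 1/3 = 1/3
(q || p) -> (r || r) = 2/3 -> 1/3 = 2/3
r -> p = 1/3 -> 2/3 = 1
(r -> p) -> r = 1 -> 1/3 = 1/3
q || r = 2/3 || 1/3 = 2/3
r || (q || r) = 1/3 || 2/3 = 2/3
((r -> p) -> r) || (r || (q || r)) = 1/3 || 2/3 = 2/3
((q || p) -> (r || r)) <-> (((r -> p) -> r) || (r || (q || r))) = 2/3 <-> 2/3 = 1
(((p <-> q) <-> q) || q) -> (((q || p) -> (r || r)) <-> (((r -> p) -> r) || (r || (q || r)))) = 2/3 -> 1 = 1
p || r = 2/3 || 1/3 = 2/3
(p || r) || r = 2/3 || 1/3 = 2/3
q <-> q = 2/3 <-> 2/3 = 1
!q = !2/3 = 1/3
(q <-> q) <-> !q = 1 <-> 1/3 = 1/3
p || q = 2/3 || 2/3 = 2/3
(p || q) -> p = 2/3 -> 2/3 = 1
((q <-> q) <-> !q) <-> ((p || q) -> p) = 1/3 <-> 1 = 1/3
((p || r) || r) || (((q <-> q) <-> !q) <-> ((p || q) -> p)) = 2/3 || 1/3 = 2/3
((((p <-> q) <-> q) || q) -> (((q || p) -> (r || r)) <-> (((r -> p) -> r) || (r || (q || r))))) -> (((p || r) || r) || (((q <-> q) <-> !q) <-> ((p || q) -> p))) = 1 -> 2/3 = 2/3

2/3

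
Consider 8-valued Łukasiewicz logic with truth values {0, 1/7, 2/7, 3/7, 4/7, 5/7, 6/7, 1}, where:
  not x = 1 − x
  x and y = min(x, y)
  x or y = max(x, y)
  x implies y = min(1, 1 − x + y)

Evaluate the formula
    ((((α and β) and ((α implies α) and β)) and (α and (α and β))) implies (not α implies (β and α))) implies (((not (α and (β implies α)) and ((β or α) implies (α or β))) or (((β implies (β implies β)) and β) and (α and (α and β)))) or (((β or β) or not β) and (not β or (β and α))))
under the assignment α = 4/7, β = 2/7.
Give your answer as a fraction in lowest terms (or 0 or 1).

α and β = 4/7 and 2/7 = 2/7
α implies α = 4/7 implies 4/7 = 1
(α implies α) and β = 1 and 2/7 = 2/7
(α and β) and ((α implies α) and β) = 2/7 and 2/7 = 2/7
α and β = 4/7 and 2/7 = 2/7
α and (α and β) = 4/7 and 2/7 = 2/7
((α and β) and ((α implies α) and β)) and (α and (α and β)) = 2/7 and 2/7 = 2/7
not α = not 4/7 = 3/7
β and α = 2/7 and 4/7 = 2/7
not α implies (β and α) = 3/7 implies 2/7 = 6/7
(((α and β) and ((α implies α) and β)) and (α and (α and β))) implies (not α implies (β and α)) = 2/7 implies 6/7 = 1
β implies α = 2/7 implies 4/7 = 1
α and (β implies α) = 4/7 and 1 = 4/7
not (α and (β implies α)) = not 4/7 = 3/7
β or α = 2/7 or 4/7 = 4/7
α or β = 4/7 or 2/7 = 4/7
(β or α) implies (α or β) = 4/7 implies 4/7 = 1
not (α and (β implies α)) and ((β or α) implies (α or β)) = 3/7 and 1 = 3/7
β implies β = 2/7 implies 2/7 = 1
β implies (β implies β) = 2/7 implies 1 = 1
(β implies (β implies β)) and β = 1 and 2/7 = 2/7
α and β = 4/7 and 2/7 = 2/7
α and (α and β) = 4/7 and 2/7 = 2/7
((β implies (β implies β)) and β) and (α and (α and β)) = 2/7 and 2/7 = 2/7
(not (α and (β implies α)) and ((β or α) implies (α or β))) or (((β implies (β implies β)) and β) and (α and (α and β))) = 3/7 or 2/7 = 3/7
β or β = 2/7 or 2/7 = 2/7
not β = not 2/7 = 5/7
(β or β) or not β = 2/7 or 5/7 = 5/7
not β = not 2/7 = 5/7
β and α = 2/7 and 4/7 = 2/7
not β or (β and α) = 5/7 or 2/7 = 5/7
((β or β) or not β) and (not β or (β and α)) = 5/7 and 5/7 = 5/7
((not (α and (β implies α)) and ((β or α) implies (α or β))) or (((β implies (β implies β)) and β) and (α and (α and β)))) or (((β or β) or not β) and (not β or (β and α))) = 3/7 or 5/7 = 5/7
((((α and β) and ((α implies α) and β)) and (α and (α and β))) implies (not α implies (β and α))) implies (((not (α and (β implies α)) and ((β or α) implies (α or β))) or (((β implies (β implies β)) and β) and (α and (α and β)))) or (((β or β) or not β) and (not β or (β and α)))) = 1 implies 5/7 = 5/7

5/7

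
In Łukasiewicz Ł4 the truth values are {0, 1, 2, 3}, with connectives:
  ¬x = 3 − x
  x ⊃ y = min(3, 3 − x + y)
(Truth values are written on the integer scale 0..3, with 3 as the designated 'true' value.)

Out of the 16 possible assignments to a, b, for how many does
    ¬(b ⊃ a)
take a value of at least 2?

3

a = 0, b = 0 ↦ 0  <
a = 0, b = 1 ↦ 1  <
a = 0, b = 2 ↦ 2  ≥
a = 0, b = 3 ↦ 3  ≥
a = 1, b = 0 ↦ 0  <
a = 1, b = 1 ↦ 0  <
a = 1, b = 2 ↦ 1  <
a = 1, b = 3 ↦ 2  ≥
a = 2, b = 0 ↦ 0  <
a = 2, b = 1 ↦ 0  <
a = 2, b = 2 ↦ 0  <
a = 2, b = 3 ↦ 1  <
a = 3, b = 0 ↦ 0  <
a = 3, b = 1 ↦ 0  <
a = 3, b = 2 ↦ 0  <
a = 3, b = 3 ↦ 0  <
So 3 of the 16 assignments meet the threshold.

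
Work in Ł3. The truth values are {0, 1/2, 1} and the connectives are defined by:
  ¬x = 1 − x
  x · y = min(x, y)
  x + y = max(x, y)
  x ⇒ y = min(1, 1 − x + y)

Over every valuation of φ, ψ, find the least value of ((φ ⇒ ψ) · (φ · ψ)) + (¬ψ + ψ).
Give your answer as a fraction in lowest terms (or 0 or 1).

1/2

Take φ = 0, ψ = 1/2:
φ ⇒ ψ = 0 ⇒ 1/2 = 1
φ · ψ = 0 · 1/2 = 0
(φ ⇒ ψ) · (φ · ψ) = 1 · 0 = 0
¬ψ = ¬1/2 = 1/2
¬ψ + ψ = 1/2 + 1/2 = 1/2
((φ ⇒ ψ) · (φ · ψ)) + (¬ψ + ψ) = 0 + 1/2 = 1/2
No assignment yields a value below 1/2, so this is the minimum.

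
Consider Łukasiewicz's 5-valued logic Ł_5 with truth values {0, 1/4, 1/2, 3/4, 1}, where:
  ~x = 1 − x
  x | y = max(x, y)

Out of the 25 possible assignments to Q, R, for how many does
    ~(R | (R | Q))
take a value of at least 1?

value 1: 1 assignment (counts)
value 3/4: 3 assignments
value 1/2: 5 assignments
value 1/4: 7 assignments
value 0: 9 assignments
So 1 of the 25 assignments meets the threshold.

1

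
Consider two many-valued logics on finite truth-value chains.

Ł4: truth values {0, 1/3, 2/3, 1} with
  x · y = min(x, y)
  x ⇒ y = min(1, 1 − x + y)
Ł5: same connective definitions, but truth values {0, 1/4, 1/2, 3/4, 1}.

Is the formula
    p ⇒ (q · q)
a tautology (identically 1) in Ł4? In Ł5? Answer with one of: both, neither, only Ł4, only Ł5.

In Ł4: at p = 1/3, q = 0 the value is 2/3 — not a tautology.
In Ł5: at p = 1/4, q = 0 the value is 3/4 — not a tautology.

neither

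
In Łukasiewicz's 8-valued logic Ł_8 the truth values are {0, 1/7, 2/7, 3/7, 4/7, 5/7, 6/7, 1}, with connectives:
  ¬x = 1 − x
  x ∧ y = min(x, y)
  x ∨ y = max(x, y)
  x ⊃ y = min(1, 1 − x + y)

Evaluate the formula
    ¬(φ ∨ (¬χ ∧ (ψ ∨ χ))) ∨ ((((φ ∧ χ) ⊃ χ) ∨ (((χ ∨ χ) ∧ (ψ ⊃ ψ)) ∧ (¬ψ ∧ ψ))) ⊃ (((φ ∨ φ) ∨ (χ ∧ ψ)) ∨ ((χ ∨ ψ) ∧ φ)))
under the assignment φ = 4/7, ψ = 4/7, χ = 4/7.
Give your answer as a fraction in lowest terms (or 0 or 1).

¬χ = ¬4/7 = 3/7
ψ ∨ χ = 4/7 ∨ 4/7 = 4/7
¬χ ∧ (ψ ∨ χ) = 3/7 ∧ 4/7 = 3/7
φ ∨ (¬χ ∧ (ψ ∨ χ)) = 4/7 ∨ 3/7 = 4/7
¬(φ ∨ (¬χ ∧ (ψ ∨ χ))) = ¬4/7 = 3/7
φ ∧ χ = 4/7 ∧ 4/7 = 4/7
(φ ∧ χ) ⊃ χ = 4/7 ⊃ 4/7 = 1
χ ∨ χ = 4/7 ∨ 4/7 = 4/7
ψ ⊃ ψ = 4/7 ⊃ 4/7 = 1
(χ ∨ χ) ∧ (ψ ⊃ ψ) = 4/7 ∧ 1 = 4/7
¬ψ = ¬4/7 = 3/7
¬ψ ∧ ψ = 3/7 ∧ 4/7 = 3/7
((χ ∨ χ) ∧ (ψ ⊃ ψ)) ∧ (¬ψ ∧ ψ) = 4/7 ∧ 3/7 = 3/7
((φ ∧ χ) ⊃ χ) ∨ (((χ ∨ χ) ∧ (ψ ⊃ ψ)) ∧ (¬ψ ∧ ψ)) = 1 ∨ 3/7 = 1
φ ∨ φ = 4/7 ∨ 4/7 = 4/7
χ ∧ ψ = 4/7 ∧ 4/7 = 4/7
(φ ∨ φ) ∨ (χ ∧ ψ) = 4/7 ∨ 4/7 = 4/7
χ ∨ ψ = 4/7 ∨ 4/7 = 4/7
(χ ∨ ψ) ∧ φ = 4/7 ∧ 4/7 = 4/7
((φ ∨ φ) ∨ (χ ∧ ψ)) ∨ ((χ ∨ ψ) ∧ φ) = 4/7 ∨ 4/7 = 4/7
(((φ ∧ χ) ⊃ χ) ∨ (((χ ∨ χ) ∧ (ψ ⊃ ψ)) ∧ (¬ψ ∧ ψ))) ⊃ (((φ ∨ φ) ∨ (χ ∧ ψ)) ∨ ((χ ∨ ψ) ∧ φ)) = 1 ⊃ 4/7 = 4/7
¬(φ ∨ (¬χ ∧ (ψ ∨ χ))) ∨ ((((φ ∧ χ) ⊃ χ) ∨ (((χ ∨ χ) ∧ (ψ ⊃ ψ)) ∧ (¬ψ ∧ ψ))) ⊃ (((φ ∨ φ) ∨ (χ ∧ ψ)) ∨ ((χ ∨ ψ) ∧ φ))) = 3/7 ∨ 4/7 = 4/7

4/7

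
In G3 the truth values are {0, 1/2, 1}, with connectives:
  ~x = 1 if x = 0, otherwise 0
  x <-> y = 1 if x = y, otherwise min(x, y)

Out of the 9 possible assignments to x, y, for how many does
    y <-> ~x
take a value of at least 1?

x = 0, y = 0 ↦ 0  <
x = 0, y = 1/2 ↦ 1/2  <
x = 0, y = 1 ↦ 1  ≥
x = 1/2, y = 0 ↦ 1  ≥
x = 1/2, y = 1/2 ↦ 0  <
x = 1/2, y = 1 ↦ 0  <
x = 1, y = 0 ↦ 1  ≥
x = 1, y = 1/2 ↦ 0  <
x = 1, y = 1 ↦ 0  <
So 3 of the 9 assignments meet the threshold.

3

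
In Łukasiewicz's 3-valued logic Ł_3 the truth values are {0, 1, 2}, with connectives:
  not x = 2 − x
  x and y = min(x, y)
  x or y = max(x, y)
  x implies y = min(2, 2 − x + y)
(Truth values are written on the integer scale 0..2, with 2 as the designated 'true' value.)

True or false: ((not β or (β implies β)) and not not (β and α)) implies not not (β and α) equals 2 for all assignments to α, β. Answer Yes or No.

Yes

α = 0, β = 0 ↦ 2
α = 0, β = 1 ↦ 2
α = 0, β = 2 ↦ 2
α = 1, β = 0 ↦ 2
α = 1, β = 1 ↦ 2
α = 1, β = 2 ↦ 2
α = 2, β = 0 ↦ 2
α = 2, β = 1 ↦ 2
α = 2, β = 2 ↦ 2
Every assignment gives a value ≥ 2.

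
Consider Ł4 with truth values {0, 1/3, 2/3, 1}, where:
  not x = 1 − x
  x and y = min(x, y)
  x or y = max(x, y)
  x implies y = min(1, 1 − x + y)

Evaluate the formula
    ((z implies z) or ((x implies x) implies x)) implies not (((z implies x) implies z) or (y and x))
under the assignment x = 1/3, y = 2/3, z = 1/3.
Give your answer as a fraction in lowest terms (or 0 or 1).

z implies z = 1/3 implies 1/3 = 1
x implies x = 1/3 implies 1/3 = 1
(x implies x) implies x = 1 implies 1/3 = 1/3
(z implies z) or ((x implies x) implies x) = 1 or 1/3 = 1
z implies x = 1/3 implies 1/3 = 1
(z implies x) implies z = 1 implies 1/3 = 1/3
y and x = 2/3 and 1/3 = 1/3
((z implies x) implies z) or (y and x) = 1/3 or 1/3 = 1/3
not (((z implies x) implies z) or (y and x)) = not 1/3 = 2/3
((z implies z) or ((x implies x) implies x)) implies not (((z implies x) implies z) or (y and x)) = 1 implies 2/3 = 2/3

2/3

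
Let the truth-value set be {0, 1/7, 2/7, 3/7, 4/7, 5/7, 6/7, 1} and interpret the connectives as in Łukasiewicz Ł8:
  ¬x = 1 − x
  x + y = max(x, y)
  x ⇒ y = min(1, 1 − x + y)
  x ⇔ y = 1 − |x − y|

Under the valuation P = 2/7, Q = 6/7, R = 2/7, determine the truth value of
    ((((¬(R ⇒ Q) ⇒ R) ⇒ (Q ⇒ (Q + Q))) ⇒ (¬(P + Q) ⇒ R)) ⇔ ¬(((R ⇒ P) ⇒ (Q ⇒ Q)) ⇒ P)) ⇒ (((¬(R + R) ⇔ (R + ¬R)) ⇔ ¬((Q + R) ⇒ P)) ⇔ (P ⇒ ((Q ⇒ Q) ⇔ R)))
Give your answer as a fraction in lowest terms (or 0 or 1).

R ⇒ Q = 2/7 ⇒ 6/7 = 1
¬(R ⇒ Q) = ¬1 = 0
¬(R ⇒ Q) ⇒ R = 0 ⇒ 2/7 = 1
Q + Q = 6/7 + 6/7 = 6/7
Q ⇒ (Q + Q) = 6/7 ⇒ 6/7 = 1
(¬(R ⇒ Q) ⇒ R) ⇒ (Q ⇒ (Q + Q)) = 1 ⇒ 1 = 1
P + Q = 2/7 + 6/7 = 6/7
¬(P + Q) = ¬6/7 = 1/7
¬(P + Q) ⇒ R = 1/7 ⇒ 2/7 = 1
((¬(R ⇒ Q) ⇒ R) ⇒ (Q ⇒ (Q + Q))) ⇒ (¬(P + Q) ⇒ R) = 1 ⇒ 1 = 1
R ⇒ P = 2/7 ⇒ 2/7 = 1
Q ⇒ Q = 6/7 ⇒ 6/7 = 1
(R ⇒ P) ⇒ (Q ⇒ Q) = 1 ⇒ 1 = 1
((R ⇒ P) ⇒ (Q ⇒ Q)) ⇒ P = 1 ⇒ 2/7 = 2/7
¬(((R ⇒ P) ⇒ (Q ⇒ Q)) ⇒ P) = ¬2/7 = 5/7
(((¬(R ⇒ Q) ⇒ R) ⇒ (Q ⇒ (Q + Q))) ⇒ (¬(P + Q) ⇒ R)) ⇔ ¬(((R ⇒ P) ⇒ (Q ⇒ Q)) ⇒ P) = 1 ⇔ 5/7 = 5/7
R + R = 2/7 + 2/7 = 2/7
¬(R + R) = ¬2/7 = 5/7
¬R = ¬2/7 = 5/7
R + ¬R = 2/7 + 5/7 = 5/7
¬(R + R) ⇔ (R + ¬R) = 5/7 ⇔ 5/7 = 1
Q + R = 6/7 + 2/7 = 6/7
(Q + R) ⇒ P = 6/7 ⇒ 2/7 = 3/7
¬((Q + R) ⇒ P) = ¬3/7 = 4/7
(¬(R + R) ⇔ (R + ¬R)) ⇔ ¬((Q + R) ⇒ P) = 1 ⇔ 4/7 = 4/7
Q ⇒ Q = 6/7 ⇒ 6/7 = 1
(Q ⇒ Q) ⇔ R = 1 ⇔ 2/7 = 2/7
P ⇒ ((Q ⇒ Q) ⇔ R) = 2/7 ⇒ 2/7 = 1
((¬(R + R) ⇔ (R + ¬R)) ⇔ ¬((Q + R) ⇒ P)) ⇔ (P ⇒ ((Q ⇒ Q) ⇔ R)) = 4/7 ⇔ 1 = 4/7
((((¬(R ⇒ Q) ⇒ R) ⇒ (Q ⇒ (Q + Q))) ⇒ (¬(P + Q) ⇒ R)) ⇔ ¬(((R ⇒ P) ⇒ (Q ⇒ Q)) ⇒ P)) ⇒ (((¬(R + R) ⇔ (R + ¬R)) ⇔ ¬((Q + R) ⇒ P)) ⇔ (P ⇒ ((Q ⇒ Q) ⇔ R))) = 5/7 ⇒ 4/7 = 6/7

6/7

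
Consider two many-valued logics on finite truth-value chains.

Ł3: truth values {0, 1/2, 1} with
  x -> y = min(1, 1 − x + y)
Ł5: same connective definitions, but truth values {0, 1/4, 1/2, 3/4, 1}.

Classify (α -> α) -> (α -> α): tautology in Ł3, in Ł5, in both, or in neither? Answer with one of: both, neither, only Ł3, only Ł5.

In Ł3: every assignment gives 1 — tautology.
In Ł5: every assignment gives 1 — tautology.

both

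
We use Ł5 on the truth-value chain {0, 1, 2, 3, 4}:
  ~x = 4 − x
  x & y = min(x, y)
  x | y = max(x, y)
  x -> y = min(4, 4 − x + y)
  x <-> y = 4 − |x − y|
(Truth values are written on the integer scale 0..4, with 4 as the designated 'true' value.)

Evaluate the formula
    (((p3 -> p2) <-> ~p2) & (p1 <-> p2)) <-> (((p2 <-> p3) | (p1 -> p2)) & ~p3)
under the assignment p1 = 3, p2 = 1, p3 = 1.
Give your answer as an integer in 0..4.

p3 -> p2 = 1 -> 1 = 4
~p2 = ~1 = 3
(p3 -> p2) <-> ~p2 = 4 <-> 3 = 3
p1 <-> p2 = 3 <-> 1 = 2
((p3 -> p2) <-> ~p2) & (p1 <-> p2) = 3 & 2 = 2
p2 <-> p3 = 1 <-> 1 = 4
p1 -> p2 = 3 -> 1 = 2
(p2 <-> p3) | (p1 -> p2) = 4 | 2 = 4
~p3 = ~1 = 3
((p2 <-> p3) | (p1 -> p2)) & ~p3 = 4 & 3 = 3
(((p3 -> p2) <-> ~p2) & (p1 <-> p2)) <-> (((p2 <-> p3) | (p1 -> p2)) & ~p3) = 2 <-> 3 = 3

3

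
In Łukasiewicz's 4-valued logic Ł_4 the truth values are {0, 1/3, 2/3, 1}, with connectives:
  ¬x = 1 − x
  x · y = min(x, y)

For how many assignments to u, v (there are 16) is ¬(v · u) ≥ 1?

u = 0, v = 0 ↦ 1  ≥
u = 0, v = 1/3 ↦ 1  ≥
u = 0, v = 2/3 ↦ 1  ≥
u = 0, v = 1 ↦ 1  ≥
u = 1/3, v = 0 ↦ 1  ≥
u = 1/3, v = 1/3 ↦ 2/3  <
u = 1/3, v = 2/3 ↦ 2/3  <
u = 1/3, v = 1 ↦ 2/3  <
u = 2/3, v = 0 ↦ 1  ≥
u = 2/3, v = 1/3 ↦ 2/3  <
u = 2/3, v = 2/3 ↦ 1/3  <
u = 2/3, v = 1 ↦ 1/3  <
u = 1, v = 0 ↦ 1  ≥
u = 1, v = 1/3 ↦ 2/3  <
u = 1, v = 2/3 ↦ 1/3  <
u = 1, v = 1 ↦ 0  <
So 7 of the 16 assignments meet the threshold.

7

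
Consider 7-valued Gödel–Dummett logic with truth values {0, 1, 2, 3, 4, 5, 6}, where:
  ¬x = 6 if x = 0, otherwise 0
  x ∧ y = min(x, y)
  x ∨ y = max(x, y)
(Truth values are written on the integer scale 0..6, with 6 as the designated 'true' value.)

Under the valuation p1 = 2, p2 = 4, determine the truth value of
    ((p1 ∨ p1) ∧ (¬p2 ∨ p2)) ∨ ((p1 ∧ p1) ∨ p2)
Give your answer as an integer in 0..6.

4

p1 ∨ p1 = 2 ∨ 2 = 2
¬p2 = ¬4 = 0
¬p2 ∨ p2 = 0 ∨ 4 = 4
(p1 ∨ p1) ∧ (¬p2 ∨ p2) = 2 ∧ 4 = 2
p1 ∧ p1 = 2 ∧ 2 = 2
(p1 ∧ p1) ∨ p2 = 2 ∨ 4 = 4
((p1 ∨ p1) ∧ (¬p2 ∨ p2)) ∨ ((p1 ∧ p1) ∨ p2) = 2 ∨ 4 = 4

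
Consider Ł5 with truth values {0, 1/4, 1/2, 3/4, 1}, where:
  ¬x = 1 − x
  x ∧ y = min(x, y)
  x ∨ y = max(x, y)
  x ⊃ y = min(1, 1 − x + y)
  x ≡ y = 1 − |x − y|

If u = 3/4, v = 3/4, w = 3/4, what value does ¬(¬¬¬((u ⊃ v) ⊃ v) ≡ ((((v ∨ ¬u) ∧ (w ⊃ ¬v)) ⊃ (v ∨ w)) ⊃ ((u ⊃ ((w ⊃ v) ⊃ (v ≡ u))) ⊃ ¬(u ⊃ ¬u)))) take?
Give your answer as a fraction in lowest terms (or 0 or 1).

1/4

u ⊃ v = 3/4 ⊃ 3/4 = 1
(u ⊃ v) ⊃ v = 1 ⊃ 3/4 = 3/4
¬((u ⊃ v) ⊃ v) = ¬3/4 = 1/4
¬¬((u ⊃ v) ⊃ v) = ¬1/4 = 3/4
¬¬¬((u ⊃ v) ⊃ v) = ¬3/4 = 1/4
¬u = ¬3/4 = 1/4
v ∨ ¬u = 3/4 ∨ 1/4 = 3/4
¬v = ¬3/4 = 1/4
w ⊃ ¬v = 3/4 ⊃ 1/4 = 1/2
(v ∨ ¬u) ∧ (w ⊃ ¬v) = 3/4 ∧ 1/2 = 1/2
v ∨ w = 3/4 ∨ 3/4 = 3/4
((v ∨ ¬u) ∧ (w ⊃ ¬v)) ⊃ (v ∨ w) = 1/2 ⊃ 3/4 = 1
w ⊃ v = 3/4 ⊃ 3/4 = 1
v ≡ u = 3/4 ≡ 3/4 = 1
(w ⊃ v) ⊃ (v ≡ u) = 1 ⊃ 1 = 1
u ⊃ ((w ⊃ v) ⊃ (v ≡ u)) = 3/4 ⊃ 1 = 1
¬u = ¬3/4 = 1/4
u ⊃ ¬u = 3/4 ⊃ 1/4 = 1/2
¬(u ⊃ ¬u) = ¬1/2 = 1/2
(u ⊃ ((w ⊃ v) ⊃ (v ≡ u))) ⊃ ¬(u ⊃ ¬u) = 1 ⊃ 1/2 = 1/2
(((v ∨ ¬u) ∧ (w ⊃ ¬v)) ⊃ (v ∨ w)) ⊃ ((u ⊃ ((w ⊃ v) ⊃ (v ≡ u))) ⊃ ¬(u ⊃ ¬u)) = 1 ⊃ 1/2 = 1/2
¬¬¬((u ⊃ v) ⊃ v) ≡ ((((v ∨ ¬u) ∧ (w ⊃ ¬v)) ⊃ (v ∨ w)) ⊃ ((u ⊃ ((w ⊃ v) ⊃ (v ≡ u))) ⊃ ¬(u ⊃ ¬u))) = 1/4 ≡ 1/2 = 3/4
¬(¬¬¬((u ⊃ v) ⊃ v) ≡ ((((v ∨ ¬u) ∧ (w ⊃ ¬v)) ⊃ (v ∨ w)) ⊃ ((u ⊃ ((w ⊃ v) ⊃ (v ≡ u))) ⊃ ¬(u ⊃ ¬u)))) = ¬3/4 = 1/4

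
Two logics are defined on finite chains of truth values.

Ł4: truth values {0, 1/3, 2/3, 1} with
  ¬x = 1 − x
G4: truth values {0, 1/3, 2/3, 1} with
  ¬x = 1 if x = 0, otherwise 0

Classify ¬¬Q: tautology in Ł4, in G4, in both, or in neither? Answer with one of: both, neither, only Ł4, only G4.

In Ł4: at Q = 0 the value is 0 — not a tautology.
In G4: at Q = 0 the value is 0 — not a tautology.

neither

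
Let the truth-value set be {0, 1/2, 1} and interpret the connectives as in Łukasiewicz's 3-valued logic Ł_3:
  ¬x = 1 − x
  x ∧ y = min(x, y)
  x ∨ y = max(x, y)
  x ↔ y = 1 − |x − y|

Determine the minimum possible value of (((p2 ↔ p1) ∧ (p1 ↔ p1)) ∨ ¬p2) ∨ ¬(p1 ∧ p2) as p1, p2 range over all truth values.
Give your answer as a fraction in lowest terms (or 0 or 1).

Take p1 = 1/2, p2 = 1:
p2 ↔ p1 = 1 ↔ 1/2 = 1/2
p1 ↔ p1 = 1/2 ↔ 1/2 = 1
(p2 ↔ p1) ∧ (p1 ↔ p1) = 1/2 ∧ 1 = 1/2
¬p2 = ¬1 = 0
((p2 ↔ p1) ∧ (p1 ↔ p1)) ∨ ¬p2 = 1/2 ∨ 0 = 1/2
p1 ∧ p2 = 1/2 ∧ 1 = 1/2
¬(p1 ∧ p2) = ¬1/2 = 1/2
(((p2 ↔ p1) ∧ (p1 ↔ p1)) ∨ ¬p2) ∨ ¬(p1 ∧ p2) = 1/2 ∨ 1/2 = 1/2
No assignment yields a value below 1/2, so this is the minimum.

1/2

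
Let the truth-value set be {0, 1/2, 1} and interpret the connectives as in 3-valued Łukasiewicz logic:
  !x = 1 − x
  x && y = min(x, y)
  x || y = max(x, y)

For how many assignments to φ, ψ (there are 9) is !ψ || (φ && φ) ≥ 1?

φ = 0, ψ = 0 ↦ 1  ≥
φ = 0, ψ = 1/2 ↦ 1/2  <
φ = 0, ψ = 1 ↦ 0  <
φ = 1/2, ψ = 0 ↦ 1  ≥
φ = 1/2, ψ = 1/2 ↦ 1/2  <
φ = 1/2, ψ = 1 ↦ 1/2  <
φ = 1, ψ = 0 ↦ 1  ≥
φ = 1, ψ = 1/2 ↦ 1  ≥
φ = 1, ψ = 1 ↦ 1  ≥
So 5 of the 9 assignments meet the threshold.

5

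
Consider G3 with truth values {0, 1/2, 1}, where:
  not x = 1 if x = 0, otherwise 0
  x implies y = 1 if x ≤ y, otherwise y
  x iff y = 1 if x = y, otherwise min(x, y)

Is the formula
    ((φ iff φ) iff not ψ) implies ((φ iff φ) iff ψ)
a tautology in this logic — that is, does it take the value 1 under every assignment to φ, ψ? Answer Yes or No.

Counterexample: take φ = 0, ψ = 0.
φ iff φ = 0 iff 0 = 1
not ψ = not 0 = 1
(φ iff φ) iff not ψ = 1 iff 1 = 1
φ iff φ = 0 iff 0 = 1
(φ iff φ) iff ψ = 1 iff 0 = 0
((φ iff φ) iff not ψ) implies ((φ iff φ) iff ψ) = 1 implies 0 = 0
This gives 0 ≠ 1.

No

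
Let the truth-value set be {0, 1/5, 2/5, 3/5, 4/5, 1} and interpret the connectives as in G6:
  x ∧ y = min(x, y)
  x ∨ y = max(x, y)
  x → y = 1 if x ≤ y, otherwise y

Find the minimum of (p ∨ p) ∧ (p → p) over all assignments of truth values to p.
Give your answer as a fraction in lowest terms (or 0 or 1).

Take p = 0:
p ∨ p = 0 ∨ 0 = 0
p → p = 0 → 0 = 1
(p ∨ p) ∧ (p → p) = 0 ∧ 1 = 0
No assignment yields a value below 0, so this is the minimum.

0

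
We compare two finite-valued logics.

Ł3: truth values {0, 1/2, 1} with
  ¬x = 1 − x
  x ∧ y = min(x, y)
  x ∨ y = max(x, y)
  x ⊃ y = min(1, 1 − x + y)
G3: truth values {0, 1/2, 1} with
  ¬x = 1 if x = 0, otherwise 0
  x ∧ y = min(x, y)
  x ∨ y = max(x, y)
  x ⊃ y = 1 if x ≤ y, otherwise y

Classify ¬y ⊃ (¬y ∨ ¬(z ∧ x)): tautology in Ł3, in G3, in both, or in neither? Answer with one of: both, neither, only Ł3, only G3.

In Ł3: every assignment gives 1 — tautology.
In G3: every assignment gives 1 — tautology.

both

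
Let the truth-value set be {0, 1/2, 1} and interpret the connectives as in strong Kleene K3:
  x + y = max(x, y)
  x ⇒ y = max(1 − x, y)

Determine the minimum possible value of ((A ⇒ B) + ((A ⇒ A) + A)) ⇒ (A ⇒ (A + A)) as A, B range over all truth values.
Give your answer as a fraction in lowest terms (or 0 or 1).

1/2

Take A = 1/2, B = 0:
A ⇒ B = 1/2 ⇒ 0 = 1/2
A ⇒ A = 1/2 ⇒ 1/2 = 1/2
(A ⇒ A) + A = 1/2 + 1/2 = 1/2
(A ⇒ B) + ((A ⇒ A) + A) = 1/2 + 1/2 = 1/2
A + A = 1/2 + 1/2 = 1/2
A ⇒ (A + A) = 1/2 ⇒ 1/2 = 1/2
((A ⇒ B) + ((A ⇒ A) + A)) ⇒ (A ⇒ (A + A)) = 1/2 ⇒ 1/2 = 1/2
No assignment yields a value below 1/2, so this is the minimum.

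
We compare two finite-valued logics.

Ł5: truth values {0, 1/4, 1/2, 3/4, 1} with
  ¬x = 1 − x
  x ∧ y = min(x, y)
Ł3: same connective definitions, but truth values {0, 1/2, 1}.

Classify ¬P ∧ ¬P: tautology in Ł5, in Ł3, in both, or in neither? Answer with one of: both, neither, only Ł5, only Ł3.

neither

In Ł5: at P = 1/4 the value is 3/4 — not a tautology.
In Ł3: at P = 1/2 the value is 1/2 — not a tautology.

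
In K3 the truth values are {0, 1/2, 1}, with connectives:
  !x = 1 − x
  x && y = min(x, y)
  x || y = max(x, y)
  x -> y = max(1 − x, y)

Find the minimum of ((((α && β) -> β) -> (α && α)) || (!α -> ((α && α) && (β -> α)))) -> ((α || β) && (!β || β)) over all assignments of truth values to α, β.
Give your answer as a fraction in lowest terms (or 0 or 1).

1/2

Take α = 1/2, β = 0:
α && β = 1/2 && 0 = 0
(α && β) -> β = 0 -> 0 = 1
α && α = 1/2 && 1/2 = 1/2
((α && β) -> β) -> (α && α) = 1 -> 1/2 = 1/2
!α = !1/2 = 1/2
α && α = 1/2 && 1/2 = 1/2
β -> α = 0 -> 1/2 = 1
(α && α) && (β -> α) = 1/2 && 1 = 1/2
!α -> ((α && α) && (β -> α)) = 1/2 -> 1/2 = 1/2
(((α && β) -> β) -> (α && α)) || (!α -> ((α && α) && (β -> α))) = 1/2 || 1/2 = 1/2
α || β = 1/2 || 0 = 1/2
!β = !0 = 1
!β || β = 1 || 0 = 1
(α || β) && (!β || β) = 1/2 && 1 = 1/2
((((α && β) -> β) -> (α && α)) || (!α -> ((α && α) && (β -> α)))) -> ((α || β) && (!β || β)) = 1/2 -> 1/2 = 1/2
No assignment yields a value below 1/2, so this is the minimum.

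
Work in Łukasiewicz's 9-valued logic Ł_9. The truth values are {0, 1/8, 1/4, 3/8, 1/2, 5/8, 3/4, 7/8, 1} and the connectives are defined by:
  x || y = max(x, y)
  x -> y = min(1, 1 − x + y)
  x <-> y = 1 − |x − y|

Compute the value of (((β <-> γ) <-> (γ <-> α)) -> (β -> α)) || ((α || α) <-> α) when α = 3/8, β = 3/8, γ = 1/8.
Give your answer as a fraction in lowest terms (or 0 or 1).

1

β <-> γ = 3/8 <-> 1/8 = 3/4
γ <-> α = 1/8 <-> 3/8 = 3/4
(β <-> γ) <-> (γ <-> α) = 3/4 <-> 3/4 = 1
β -> α = 3/8 -> 3/8 = 1
((β <-> γ) <-> (γ <-> α)) -> (β -> α) = 1 -> 1 = 1
α || α = 3/8 || 3/8 = 3/8
(α || α) <-> α = 3/8 <-> 3/8 = 1
(((β <-> γ) <-> (γ <-> α)) -> (β -> α)) || ((α || α) <-> α) = 1 || 1 = 1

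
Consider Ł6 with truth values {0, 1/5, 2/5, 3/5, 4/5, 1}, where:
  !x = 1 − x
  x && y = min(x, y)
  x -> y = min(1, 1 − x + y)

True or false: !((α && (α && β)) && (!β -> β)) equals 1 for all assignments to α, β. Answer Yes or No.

No

Counterexample: take α = 1/5, β = 1/5.
α && β = 1/5 && 1/5 = 1/5
α && (α && β) = 1/5 && 1/5 = 1/5
!β = !1/5 = 4/5
!β -> β = 4/5 -> 1/5 = 2/5
(α && (α && β)) && (!β -> β) = 1/5 && 2/5 = 1/5
!((α && (α && β)) && (!β -> β)) = !1/5 = 4/5
This gives 4/5 ≠ 1.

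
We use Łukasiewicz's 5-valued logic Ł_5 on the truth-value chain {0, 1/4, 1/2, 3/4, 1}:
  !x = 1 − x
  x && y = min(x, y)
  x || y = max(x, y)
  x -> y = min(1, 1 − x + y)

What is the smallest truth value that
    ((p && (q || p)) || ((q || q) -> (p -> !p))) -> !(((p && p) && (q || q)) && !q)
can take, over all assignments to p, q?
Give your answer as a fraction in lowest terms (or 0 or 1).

Take p = 1/2, q = 1/2:
q || p = 1/2 || 1/2 = 1/2
p && (q || p) = 1/2 && 1/2 = 1/2
q || q = 1/2 || 1/2 = 1/2
!p = !1/2 = 1/2
p -> !p = 1/2 -> 1/2 = 1
(q || q) -> (p -> !p) = 1/2 -> 1 = 1
(p && (q || p)) || ((q || q) -> (p -> !p)) = 1/2 || 1 = 1
p && p = 1/2 && 1/2 = 1/2
q || q = 1/2 || 1/2 = 1/2
(p && p) && (q || q) = 1/2 && 1/2 = 1/2
!q = !1/2 = 1/2
((p && p) && (q || q)) && !q = 1/2 && 1/2 = 1/2
!(((p && p) && (q || q)) && !q) = !1/2 = 1/2
((p && (q || p)) || ((q || q) -> (p -> !p))) -> !(((p && p) && (q || q)) && !q) = 1 -> 1/2 = 1/2
No assignment yields a value below 1/2, so this is the minimum.

1/2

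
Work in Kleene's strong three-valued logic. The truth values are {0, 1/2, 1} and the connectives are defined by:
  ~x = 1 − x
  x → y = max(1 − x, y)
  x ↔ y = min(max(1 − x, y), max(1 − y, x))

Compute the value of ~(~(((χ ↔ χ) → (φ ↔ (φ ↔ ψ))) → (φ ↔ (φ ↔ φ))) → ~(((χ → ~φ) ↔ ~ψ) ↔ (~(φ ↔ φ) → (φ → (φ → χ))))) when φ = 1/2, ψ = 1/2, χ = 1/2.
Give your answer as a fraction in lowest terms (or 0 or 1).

1/2

χ ↔ χ = 1/2 ↔ 1/2 = 1/2
φ ↔ ψ = 1/2 ↔ 1/2 = 1/2
φ ↔ (φ ↔ ψ) = 1/2 ↔ 1/2 = 1/2
(χ ↔ χ) → (φ ↔ (φ ↔ ψ)) = 1/2 → 1/2 = 1/2
φ ↔ φ = 1/2 ↔ 1/2 = 1/2
φ ↔ (φ ↔ φ) = 1/2 ↔ 1/2 = 1/2
((χ ↔ χ) → (φ ↔ (φ ↔ ψ))) → (φ ↔ (φ ↔ φ)) = 1/2 → 1/2 = 1/2
~(((χ ↔ χ) → (φ ↔ (φ ↔ ψ))) → (φ ↔ (φ ↔ φ))) = ~1/2 = 1/2
~φ = ~1/2 = 1/2
χ → ~φ = 1/2 → 1/2 = 1/2
~ψ = ~1/2 = 1/2
(χ → ~φ) ↔ ~ψ = 1/2 ↔ 1/2 = 1/2
φ ↔ φ = 1/2 ↔ 1/2 = 1/2
~(φ ↔ φ) = ~1/2 = 1/2
φ → χ = 1/2 → 1/2 = 1/2
φ → (φ → χ) = 1/2 → 1/2 = 1/2
~(φ ↔ φ) → (φ → (φ → χ)) = 1/2 → 1/2 = 1/2
((χ → ~φ) ↔ ~ψ) ↔ (~(φ ↔ φ) → (φ → (φ → χ))) = 1/2 ↔ 1/2 = 1/2
~(((χ → ~φ) ↔ ~ψ) ↔ (~(φ ↔ φ) → (φ → (φ → χ)))) = ~1/2 = 1/2
~(((χ ↔ χ) → (φ ↔ (φ ↔ ψ))) → (φ ↔ (φ ↔ φ))) → ~(((χ → ~φ) ↔ ~ψ) ↔ (~(φ ↔ φ) → (φ → (φ → χ)))) = 1/2 → 1/2 = 1/2
~(~(((χ ↔ χ) → (φ ↔ (φ ↔ ψ))) → (φ ↔ (φ ↔ φ))) → ~(((χ → ~φ) ↔ ~ψ) ↔ (~(φ ↔ φ) → (φ → (φ → χ))))) = ~1/2 = 1/2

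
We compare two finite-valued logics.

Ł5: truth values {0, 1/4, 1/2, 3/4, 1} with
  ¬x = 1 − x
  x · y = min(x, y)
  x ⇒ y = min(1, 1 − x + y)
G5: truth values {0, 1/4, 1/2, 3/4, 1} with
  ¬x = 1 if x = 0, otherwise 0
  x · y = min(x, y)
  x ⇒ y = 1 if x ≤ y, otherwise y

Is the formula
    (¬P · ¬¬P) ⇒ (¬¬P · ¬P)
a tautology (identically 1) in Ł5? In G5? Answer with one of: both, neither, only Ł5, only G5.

In Ł5: every assignment gives 1 — tautology.
In G5: every assignment gives 1 — tautology.

both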